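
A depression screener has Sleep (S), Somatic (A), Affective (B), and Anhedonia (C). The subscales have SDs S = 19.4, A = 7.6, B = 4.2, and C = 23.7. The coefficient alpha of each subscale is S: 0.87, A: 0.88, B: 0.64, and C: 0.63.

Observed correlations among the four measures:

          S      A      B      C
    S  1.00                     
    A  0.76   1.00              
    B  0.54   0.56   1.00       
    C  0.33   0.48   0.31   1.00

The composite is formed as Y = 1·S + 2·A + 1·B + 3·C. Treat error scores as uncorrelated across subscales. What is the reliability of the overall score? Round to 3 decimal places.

0.768

Var(Y) = 19.4² + 2²·7.6² + 4.2² + 3²·23.7² + 2·[2·19.4·7.6·0.76 + 19.4·4.2·0.54 + 3·19.4·23.7·0.33 + 2·7.6·4.2·0.56 + 6·7.6·23.7·0.48 + 3·4.2·23.7·0.31] = 5680.25 + 2740.72 = 8420.97.
With uncorrelated errors the cross-covariances are all true-score covariance, so they carry over unchanged; only the diagonal terms shrink to ρᵢσᵢ².
True-score variance = [19.4²·0.87 + 2²·7.6²·0.88 + 4.2²·0.64 + 3²·23.7²·0.63] + 2740.72 = 3726.82 + 2740.72 = 6467.54.
Reliability = 6467.54 / 8420.97 = 0.768.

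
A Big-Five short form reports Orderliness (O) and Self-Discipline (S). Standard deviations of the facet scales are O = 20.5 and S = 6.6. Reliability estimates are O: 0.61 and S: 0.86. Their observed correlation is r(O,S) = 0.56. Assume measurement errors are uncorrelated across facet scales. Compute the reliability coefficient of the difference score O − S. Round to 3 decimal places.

0.456

Var(O−S) = 20.5² + 6.6² − 2·20.5·6.6·0.56 = 463.81 − 151.536 = 312.274.
Under uncorrelated errors the observed covariances equal the true-score covariances, so only the own-variance terms attenuate.
True-score variance = [20.5²·0.61 + 6.6²·0.86] − 151.536 = 293.814 − 151.536 = 142.278.
Reliability = 142.278 / 312.274 = 0.456.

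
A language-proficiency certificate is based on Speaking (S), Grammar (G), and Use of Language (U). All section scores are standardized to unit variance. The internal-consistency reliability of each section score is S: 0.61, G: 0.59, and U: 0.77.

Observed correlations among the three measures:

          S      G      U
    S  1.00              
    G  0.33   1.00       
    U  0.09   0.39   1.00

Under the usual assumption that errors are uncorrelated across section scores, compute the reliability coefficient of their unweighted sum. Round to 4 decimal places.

0.7771

Var(S+G+U) = 3 + 2·[0.33 + 0.09 + 0.39] = 3 + 1.62 = 4.62.
With uncorrelated errors the cross-covariances are all true-score covariance, so they carry over unchanged; only the diagonal terms shrink to ρᵢσᵢ².
True-score variance = [0.61 + 0.59 + 0.77] + 1.62 = 1.97 + 1.62 = 3.59.
Reliability = 3.59 / 4.62 = 0.7771.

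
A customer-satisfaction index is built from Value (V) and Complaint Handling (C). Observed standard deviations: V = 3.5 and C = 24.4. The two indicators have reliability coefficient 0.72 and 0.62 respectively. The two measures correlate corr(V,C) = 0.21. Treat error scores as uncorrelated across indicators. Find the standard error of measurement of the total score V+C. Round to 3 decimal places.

15.155

Var(total) = 607.61 + 35.868 = 643.478.
True-score variance = 377.943 + 35.868 = 413.811, so reliability = 0.6431.
Error variance = 643.478 − 413.811 = 229.667; SEM = √229.667 = 15.155.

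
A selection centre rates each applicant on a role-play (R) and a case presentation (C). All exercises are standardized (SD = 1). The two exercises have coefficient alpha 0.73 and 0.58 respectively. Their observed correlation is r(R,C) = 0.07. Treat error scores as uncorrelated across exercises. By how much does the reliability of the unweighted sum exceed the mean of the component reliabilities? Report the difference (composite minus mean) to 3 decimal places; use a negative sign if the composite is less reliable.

Var(sum) = 2 + 0.14 = 2.14; true-score variance = 1.31 + 0.14 = 1.45; composite reliability = 0.6776.
Mean component reliability = 0.6550.
Difference = 0.6776 − 0.6550 = 0.023.

0.023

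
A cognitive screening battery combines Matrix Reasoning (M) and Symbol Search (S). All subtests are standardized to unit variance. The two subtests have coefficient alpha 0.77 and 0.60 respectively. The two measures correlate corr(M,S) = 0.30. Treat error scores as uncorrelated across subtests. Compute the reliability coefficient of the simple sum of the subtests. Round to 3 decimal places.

Var(M+S) = 2 + 2·[0.30] = 2 + 0.6 = 2.6.
Because errors are independent across components, Cov(Tᵢ,Tⱼ) = Cov(Xᵢ,Xⱼ); the off-diagonal part of the true-score variance is the same as above.
True-score variance = [0.77 + 0.60] + 0.6 = 1.37 + 0.6 = 1.97.
Reliability = 1.97 / 2.6 = 0.758.

0.758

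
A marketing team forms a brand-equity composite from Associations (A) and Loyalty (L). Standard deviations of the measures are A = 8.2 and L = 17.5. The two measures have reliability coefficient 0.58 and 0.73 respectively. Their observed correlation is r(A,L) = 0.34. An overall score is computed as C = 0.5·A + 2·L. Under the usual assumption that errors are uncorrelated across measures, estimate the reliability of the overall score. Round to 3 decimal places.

0.748

Var(C) = 0.5²·8.2² + 2²·17.5² + 2·[8.2·17.5·0.34] = 1241.81 + 97.58 = 1339.39.
With uncorrelated errors the cross-covariances are all true-score covariance, so they carry over unchanged; only the diagonal terms shrink to ρᵢσᵢ².
True-score variance = [0.5²·8.2²·0.58 + 2²·17.5²·0.73] + 97.58 = 904 + 97.58 = 1001.58.
Reliability = 1001.58 / 1339.39 = 0.748.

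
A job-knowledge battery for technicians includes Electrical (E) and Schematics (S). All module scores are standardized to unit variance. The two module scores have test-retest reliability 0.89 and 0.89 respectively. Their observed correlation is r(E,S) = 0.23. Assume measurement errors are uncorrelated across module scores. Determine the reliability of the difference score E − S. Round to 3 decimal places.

0.857

Var(E−S) = 1 + 1 − 2·0.23 = 2 − 0.46 = 1.54.
With uncorrelated errors the cross-covariances are all true-score covariance, so they carry over unchanged; only the diagonal terms shrink to ρᵢσᵢ².
True-score variance = [0.89 + 0.89] − 0.46 = 1.78 − 0.46 = 1.32.
Reliability = 1.32 / 1.54 = 0.857.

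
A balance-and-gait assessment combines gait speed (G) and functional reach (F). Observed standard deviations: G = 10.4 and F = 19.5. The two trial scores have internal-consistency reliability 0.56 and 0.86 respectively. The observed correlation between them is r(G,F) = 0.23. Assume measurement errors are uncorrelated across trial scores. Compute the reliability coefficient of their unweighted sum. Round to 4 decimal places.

Var(G+F) = 10.4² + 19.5² + 2·[10.4·19.5·0.23] = 488.41 + 93.288 = 581.698.
Because errors are independent across components, Cov(Tᵢ,Tⱼ) = Cov(Xᵢ,Xⱼ); the off-diagonal part of the true-score variance is the same as above.
True-score variance = [10.4²·0.56 + 19.5²·0.86] + 93.288 = 387.585 + 93.288 = 480.873.
Reliability = 480.873 / 581.698 = 0.8267.

0.8267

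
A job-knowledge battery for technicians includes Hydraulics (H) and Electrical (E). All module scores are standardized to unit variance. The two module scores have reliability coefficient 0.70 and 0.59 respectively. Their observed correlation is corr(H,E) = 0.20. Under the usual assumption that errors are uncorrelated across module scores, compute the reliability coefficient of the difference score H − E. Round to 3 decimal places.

0.556

Var(H−E) = 1 + 1 − 2·0.20 = 2 − 0.4 = 1.6.
Because errors are independent across components, Cov(Tᵢ,Tⱼ) = Cov(Xᵢ,Xⱼ); the off-diagonal part of the true-score variance is the same as above.
True-score variance = [0.70 + 0.59] − 0.4 = 1.29 − 0.4 = 0.89.
Reliability = 0.89 / 1.6 = 0.556.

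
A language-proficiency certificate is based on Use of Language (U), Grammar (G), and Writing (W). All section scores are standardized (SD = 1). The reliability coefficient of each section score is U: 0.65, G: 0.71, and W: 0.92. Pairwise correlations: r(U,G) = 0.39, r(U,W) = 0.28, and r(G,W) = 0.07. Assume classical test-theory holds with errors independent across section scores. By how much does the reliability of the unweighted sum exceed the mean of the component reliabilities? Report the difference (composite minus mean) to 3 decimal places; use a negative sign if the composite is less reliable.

Var(sum) = 3 + 1.48 = 4.48; true-score variance = 2.28 + 1.48 = 3.76; composite reliability = 0.8393.
Mean component reliability = 0.7600.
Difference = 0.8393 − 0.7600 = 0.079.

0.079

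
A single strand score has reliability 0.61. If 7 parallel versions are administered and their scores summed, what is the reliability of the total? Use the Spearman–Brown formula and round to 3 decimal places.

ρ_k = kρ / (1 + (k−1)ρ) = 7·0.61 / (1 + 6·0.61) = 4.270 / 4.660 = 0.916.

0.916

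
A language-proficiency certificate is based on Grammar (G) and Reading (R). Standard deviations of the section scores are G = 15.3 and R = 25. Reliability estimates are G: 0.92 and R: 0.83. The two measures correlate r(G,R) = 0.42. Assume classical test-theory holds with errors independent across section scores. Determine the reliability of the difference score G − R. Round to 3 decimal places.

Var(G−R) = 15.3² + 25² − 2·15.3·25·0.42 = 859.09 − 321.3 = 537.79.
With uncorrelated errors the cross-covariances are all true-score covariance, so they carry over unchanged; only the diagonal terms shrink to ρᵢσᵢ².
True-score variance = [15.3²·0.92 + 25²·0.83] − 321.3 = 734.113 − 321.3 = 412.813.
Reliability = 412.813 / 537.79 = 0.768.

0.768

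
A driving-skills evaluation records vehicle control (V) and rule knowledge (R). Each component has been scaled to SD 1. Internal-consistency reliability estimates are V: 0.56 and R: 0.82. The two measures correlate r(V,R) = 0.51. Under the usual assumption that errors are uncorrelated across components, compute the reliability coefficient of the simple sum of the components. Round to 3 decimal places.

0.795

Var(V+R) = 2 + 2·[0.51] = 2 + 1.02 = 3.02.
With uncorrelated errors the cross-covariances are all true-score covariance, so they carry over unchanged; only the diagonal terms shrink to ρᵢσᵢ².
True-score variance = [0.56 + 0.82] + 1.02 = 1.38 + 1.02 = 2.4.
Reliability = 2.4 / 3.02 = 0.795.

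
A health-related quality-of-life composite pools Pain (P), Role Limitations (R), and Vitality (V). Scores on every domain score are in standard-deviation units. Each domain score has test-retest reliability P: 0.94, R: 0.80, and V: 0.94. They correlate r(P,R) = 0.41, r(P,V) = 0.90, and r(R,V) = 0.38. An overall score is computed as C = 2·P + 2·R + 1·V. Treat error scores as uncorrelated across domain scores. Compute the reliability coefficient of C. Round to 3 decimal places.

0.937

Var(C) = 2² + 2² + 1 + 2·[4·0.41 + 2·0.90 + 2·0.38] = 9 + 8.4 = 17.4.
With uncorrelated errors the cross-covariances are all true-score covariance, so they carry over unchanged; only the diagonal terms shrink to ρᵢσᵢ².
True-score variance = [2²·0.94 + 2²·0.80 + 0.94] + 8.4 = 7.9 + 8.4 = 16.3.
Reliability = 16.3 / 17.4 = 0.937.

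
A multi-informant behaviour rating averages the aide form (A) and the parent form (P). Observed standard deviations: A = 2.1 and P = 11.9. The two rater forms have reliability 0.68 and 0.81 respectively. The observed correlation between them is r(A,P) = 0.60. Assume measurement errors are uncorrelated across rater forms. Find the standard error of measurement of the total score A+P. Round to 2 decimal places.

Var(total) = 146.02 + 29.988 = 176.008.
True-score variance = 117.703 + 29.988 = 147.691, so reliability = 0.8391.
Error variance = 176.008 − 147.691 = 28.3171; SEM = √28.3171 = 5.32.

5.32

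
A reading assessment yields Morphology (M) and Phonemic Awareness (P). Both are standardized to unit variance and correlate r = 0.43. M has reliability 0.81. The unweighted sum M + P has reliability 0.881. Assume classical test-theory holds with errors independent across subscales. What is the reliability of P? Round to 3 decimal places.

0.850

Var(M+P) = 2 + 2·0.43 = 2.860.
True-score variance = ρ_M + ρ_P + 2·0.43, so 0.881 = (0.81 + ρ_P + 0.86) / 2.860.
ρ_P = 0.881·2.860 − 0.81 − 0.86 = 0.850.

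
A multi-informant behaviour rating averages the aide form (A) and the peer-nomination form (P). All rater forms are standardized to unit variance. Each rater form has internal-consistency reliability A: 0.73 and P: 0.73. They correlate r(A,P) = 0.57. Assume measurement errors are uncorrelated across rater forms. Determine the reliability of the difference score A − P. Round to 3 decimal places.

Var(A−P) = 1 + 1 − 2·0.57 = 2 − 1.14 = 0.86.
With uncorrelated errors the cross-covariances are all true-score covariance, so they carry over unchanged; only the diagonal terms shrink to ρᵢσᵢ².
True-score variance = [0.73 + 0.73] − 1.14 = 1.46 − 1.14 = 0.32.
Reliability = 0.32 / 0.86 = 0.372.

0.372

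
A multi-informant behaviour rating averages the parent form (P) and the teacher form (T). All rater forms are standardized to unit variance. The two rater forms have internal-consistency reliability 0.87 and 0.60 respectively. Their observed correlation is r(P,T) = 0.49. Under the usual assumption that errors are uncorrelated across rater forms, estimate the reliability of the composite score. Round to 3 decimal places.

0.822

Var(P+T) = 2 + 2·[0.49] = 2 + 0.98 = 2.98.
Because errors are independent across components, Cov(Tᵢ,Tⱼ) = Cov(Xᵢ,Xⱼ); the off-diagonal part of the true-score variance is the same as above.
True-score variance = [0.87 + 0.60] + 0.98 = 1.47 + 0.98 = 2.45.
Reliability = 2.45 / 2.98 = 0.822.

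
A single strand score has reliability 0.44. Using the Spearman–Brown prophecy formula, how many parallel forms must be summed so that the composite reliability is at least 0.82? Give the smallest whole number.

k ≥ ρ*(1−ρ₁)/(ρ₁(1−ρ*)) = 0.82·0.56 / (0.44·0.18) = 5.798.
Smallest integer k = 6.

6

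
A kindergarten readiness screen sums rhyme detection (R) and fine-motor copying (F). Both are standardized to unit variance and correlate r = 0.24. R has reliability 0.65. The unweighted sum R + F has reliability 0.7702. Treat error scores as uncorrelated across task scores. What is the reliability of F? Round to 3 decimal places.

Var(R+F) = 2 + 2·0.24 = 2.480.
True-score variance = ρ_R + ρ_F + 2·0.24, so 0.7702 = (0.65 + ρ_F + 0.48) / 2.480.
ρ_F = 0.7702·2.480 − 0.65 − 0.48 = 0.780.

0.780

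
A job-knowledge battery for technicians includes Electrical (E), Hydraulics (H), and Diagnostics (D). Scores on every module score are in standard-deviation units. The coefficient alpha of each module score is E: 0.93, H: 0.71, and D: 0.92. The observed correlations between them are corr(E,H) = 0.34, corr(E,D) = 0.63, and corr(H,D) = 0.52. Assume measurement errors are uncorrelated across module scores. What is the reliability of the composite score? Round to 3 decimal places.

Var(E+H+D) = 3 + 2·[0.34 + 0.63 + 0.52] = 3 + 2.98 = 5.98.
With uncorrelated errors the cross-covariances are all true-score covariance, so they carry over unchanged; only the diagonal terms shrink to ρᵢσᵢ².
True-score variance = [0.93 + 0.71 + 0.92] + 2.98 = 2.56 + 2.98 = 5.54.
Reliability = 5.54 / 5.98 = 0.926.

0.926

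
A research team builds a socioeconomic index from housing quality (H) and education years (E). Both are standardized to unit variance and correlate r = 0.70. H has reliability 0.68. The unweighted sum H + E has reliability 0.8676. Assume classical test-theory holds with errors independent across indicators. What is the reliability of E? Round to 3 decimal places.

0.870

Var(H+E) = 2 + 2·0.70 = 3.400.
True-score variance = ρ_H + ρ_E + 2·0.70, so 0.8676 = (0.68 + ρ_E + 1.40) / 3.400.
ρ_E = 0.8676·3.400 − 0.68 − 1.40 = 0.870.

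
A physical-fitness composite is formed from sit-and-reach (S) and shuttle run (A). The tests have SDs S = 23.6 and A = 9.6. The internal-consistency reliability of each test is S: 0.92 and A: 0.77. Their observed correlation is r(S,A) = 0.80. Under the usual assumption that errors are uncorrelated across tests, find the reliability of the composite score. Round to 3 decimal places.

Var(S+A) = 23.6² + 9.6² + 2·[23.6·9.6·0.80] = 649.12 + 362.496 = 1011.62.
Under uncorrelated errors the observed covariances equal the true-score covariances, so only the own-variance terms attenuate.
True-score variance = [23.6²·0.92 + 9.6²·0.77] + 362.496 = 583.366 + 362.496 = 945.862.
Reliability = 945.862 / 1011.62 = 0.935.

0.935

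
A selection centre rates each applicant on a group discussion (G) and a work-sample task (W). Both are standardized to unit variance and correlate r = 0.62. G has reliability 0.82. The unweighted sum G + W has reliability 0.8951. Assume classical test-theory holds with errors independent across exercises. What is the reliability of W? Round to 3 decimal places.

0.840

Var(G+W) = 2 + 2·0.62 = 3.240.
True-score variance = ρ_G + ρ_W + 2·0.62, so 0.8951 = (0.82 + ρ_W + 1.24) / 3.240.
ρ_W = 0.8951·3.240 − 0.82 − 1.24 = 0.840.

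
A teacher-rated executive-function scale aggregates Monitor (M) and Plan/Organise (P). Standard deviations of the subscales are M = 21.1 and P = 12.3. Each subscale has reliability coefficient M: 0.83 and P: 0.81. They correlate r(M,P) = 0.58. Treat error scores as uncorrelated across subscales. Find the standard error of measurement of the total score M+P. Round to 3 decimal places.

Var(total) = 596.5 + 301.055 = 897.555.
True-score variance = 492.069 + 301.055 = 793.124, so reliability = 0.8836.
Error variance = 897.555 − 793.124 = 104.431; SEM = √104.431 = 10.219.

10.219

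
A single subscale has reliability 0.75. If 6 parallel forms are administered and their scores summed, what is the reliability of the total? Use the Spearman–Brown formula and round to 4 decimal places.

0.9474

ρ_k = kρ / (1 + (k−1)ρ) = 6·0.75 / (1 + 5·0.75) = 4.500 / 4.750 = 0.9474.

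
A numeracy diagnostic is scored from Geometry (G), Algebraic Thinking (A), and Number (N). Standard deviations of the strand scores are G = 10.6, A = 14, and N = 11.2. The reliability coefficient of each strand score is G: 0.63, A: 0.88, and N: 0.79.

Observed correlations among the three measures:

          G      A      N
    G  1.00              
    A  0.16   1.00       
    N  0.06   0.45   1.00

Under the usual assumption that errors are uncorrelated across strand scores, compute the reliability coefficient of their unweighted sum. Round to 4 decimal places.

0.8564

Var(G+A+N) = 10.6² + 14² + 11.2² + 2·[10.6·14·0.16 + 10.6·11.2·0.06 + 14·11.2·0.45] = 433.8 + 202.854 = 636.654.
Because errors are independent across components, Cov(Tᵢ,Tⱼ) = Cov(Xᵢ,Xⱼ); the off-diagonal part of the true-score variance is the same as above.
True-score variance = [10.6²·0.63 + 14²·0.88 + 11.2²·0.79] + 202.854 = 342.364 + 202.854 = 545.219.
Reliability = 545.219 / 636.654 = 0.8564.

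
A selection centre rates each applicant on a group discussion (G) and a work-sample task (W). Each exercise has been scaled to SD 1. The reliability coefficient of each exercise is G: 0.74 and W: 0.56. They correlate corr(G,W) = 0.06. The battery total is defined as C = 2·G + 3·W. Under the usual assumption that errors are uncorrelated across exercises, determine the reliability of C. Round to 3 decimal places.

0.636

Var(C) = 2² + 3² + 2·[6·0.06] = 13 + 0.72 = 13.72.
With uncorrelated errors the cross-covariances are all true-score covariance, so they carry over unchanged; only the diagonal terms shrink to ρᵢσᵢ².
True-score variance = [2²·0.74 + 3²·0.56] + 0.72 = 8 + 0.72 = 8.72.
Reliability = 8.72 / 13.72 = 0.636.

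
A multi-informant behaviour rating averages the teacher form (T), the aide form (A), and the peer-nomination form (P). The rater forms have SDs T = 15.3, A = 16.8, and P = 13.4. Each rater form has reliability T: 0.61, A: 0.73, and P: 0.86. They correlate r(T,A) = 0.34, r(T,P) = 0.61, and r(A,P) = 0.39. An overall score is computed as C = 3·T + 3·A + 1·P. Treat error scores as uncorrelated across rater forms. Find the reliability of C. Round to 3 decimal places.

0.800

Var(C) = 3²·15.3² + 3²·16.8² + 13.4² + 2·[9·15.3·16.8·0.34 + 3·15.3·13.4·0.61 + 3·16.8·13.4·0.39] = 4826.53 + 2850.24 = 7676.77.
Under uncorrelated errors the observed covariances equal the true-score covariances, so only the own-variance terms attenuate.
True-score variance = [3²·15.3²·0.61 + 3²·16.8²·0.73 + 13.4²·0.86] + 2850.24 = 3293.89 + 2850.24 = 6144.13.
Reliability = 6144.13 / 7676.77 = 0.800.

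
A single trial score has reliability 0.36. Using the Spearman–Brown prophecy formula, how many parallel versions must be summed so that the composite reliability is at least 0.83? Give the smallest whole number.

k ≥ ρ*(1−ρ₁)/(ρ₁(1−ρ*)) = 0.83·0.64 / (0.36·0.17) = 8.680.
Smallest integer k = 9.

9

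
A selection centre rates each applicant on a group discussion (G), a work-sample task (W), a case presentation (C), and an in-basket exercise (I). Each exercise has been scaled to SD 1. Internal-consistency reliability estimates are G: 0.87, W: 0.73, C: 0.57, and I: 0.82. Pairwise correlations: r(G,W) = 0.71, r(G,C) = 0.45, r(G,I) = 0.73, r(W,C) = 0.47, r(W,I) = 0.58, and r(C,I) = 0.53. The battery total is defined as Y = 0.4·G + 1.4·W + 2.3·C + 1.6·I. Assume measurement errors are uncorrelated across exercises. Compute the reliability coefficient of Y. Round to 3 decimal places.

0.851

Var(Y) = 0.4² + 1.4² + 2.3² + 1.6² + 2·[0.56·0.71 + 0.92·0.45 + 0.64·0.73 + 3.22·0.47 + 2.24·0.58 + 3.68·0.53] = 9.97 + 12.0836 = 22.0536.
Because errors are independent across components, Cov(Tᵢ,Tⱼ) = Cov(Xᵢ,Xⱼ); the off-diagonal part of the true-score variance is the same as above.
True-score variance = [0.4²·0.87 + 1.4²·0.73 + 2.3²·0.57 + 1.6²·0.82] + 12.0836 = 6.6845 + 12.0836 = 18.7681.
Reliability = 18.7681 / 22.0536 = 0.851.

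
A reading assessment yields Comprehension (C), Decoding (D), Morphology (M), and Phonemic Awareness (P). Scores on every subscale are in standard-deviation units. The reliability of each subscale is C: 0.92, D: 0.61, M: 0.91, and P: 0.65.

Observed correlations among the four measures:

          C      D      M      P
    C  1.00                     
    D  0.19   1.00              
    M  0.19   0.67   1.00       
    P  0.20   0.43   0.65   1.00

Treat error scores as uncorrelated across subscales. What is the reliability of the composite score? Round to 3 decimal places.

Var(C+D+M+P) = 4 + 2·[0.19 + 0.19 + 0.20 + 0.67 + 0.43 + 0.65] = 4 + 4.66 = 8.66.
With uncorrelated errors the cross-covariances are all true-score covariance, so they carry over unchanged; only the diagonal terms shrink to ρᵢσᵢ².
True-score variance = [0.92 + 0.61 + 0.91 + 0.65] + 4.66 = 3.09 + 4.66 = 7.75.
Reliability = 7.75 / 8.66 = 0.895.

0.895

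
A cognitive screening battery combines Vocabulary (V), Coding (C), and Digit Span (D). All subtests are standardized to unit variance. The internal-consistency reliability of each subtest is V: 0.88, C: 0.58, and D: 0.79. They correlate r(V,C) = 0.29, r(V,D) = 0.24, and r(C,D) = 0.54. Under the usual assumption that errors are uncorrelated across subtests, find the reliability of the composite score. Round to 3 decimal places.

0.854

Var(V+C+D) = 3 + 2·[0.29 + 0.24 + 0.54] = 3 + 2.14 = 5.14.
Under uncorrelated errors the observed covariances equal the true-score covariances, so only the own-variance terms attenuate.
True-score variance = [0.88 + 0.58 + 0.79] + 2.14 = 2.25 + 2.14 = 4.39.
Reliability = 4.39 / 5.14 = 0.854.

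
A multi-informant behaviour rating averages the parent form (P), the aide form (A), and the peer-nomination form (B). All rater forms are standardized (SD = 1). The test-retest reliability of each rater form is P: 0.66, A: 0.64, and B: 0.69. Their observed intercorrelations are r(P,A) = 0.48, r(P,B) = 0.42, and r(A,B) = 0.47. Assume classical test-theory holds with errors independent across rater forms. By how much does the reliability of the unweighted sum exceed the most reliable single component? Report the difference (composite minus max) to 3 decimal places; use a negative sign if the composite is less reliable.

Var(sum) = 3 + 2.74 = 5.74; true-score variance = 1.99 + 2.74 = 4.73; composite reliability = 0.8240.
Max component reliability = 0.6900.
Difference = 0.8240 − 0.6900 = 0.134.

0.134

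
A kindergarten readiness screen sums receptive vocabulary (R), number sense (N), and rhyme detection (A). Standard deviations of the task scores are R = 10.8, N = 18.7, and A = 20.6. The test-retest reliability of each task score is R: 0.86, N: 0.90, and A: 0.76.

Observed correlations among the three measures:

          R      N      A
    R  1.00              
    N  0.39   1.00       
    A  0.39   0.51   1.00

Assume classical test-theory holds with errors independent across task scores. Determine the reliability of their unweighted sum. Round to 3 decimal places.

Var(R+N+A) = 10.8² + 18.7² + 20.6² + 2·[10.8·18.7·0.39 + 10.8·20.6·0.39 + 18.7·20.6·0.51] = 890.69 + 723.988 = 1614.68.
With uncorrelated errors the cross-covariances are all true-score covariance, so they carry over unchanged; only the diagonal terms shrink to ρᵢσᵢ².
True-score variance = [10.8²·0.86 + 18.7²·0.90 + 20.6²·0.76] + 723.988 = 737.545 + 723.988 = 1461.53.
Reliability = 1461.53 / 1614.68 = 0.905.

0.905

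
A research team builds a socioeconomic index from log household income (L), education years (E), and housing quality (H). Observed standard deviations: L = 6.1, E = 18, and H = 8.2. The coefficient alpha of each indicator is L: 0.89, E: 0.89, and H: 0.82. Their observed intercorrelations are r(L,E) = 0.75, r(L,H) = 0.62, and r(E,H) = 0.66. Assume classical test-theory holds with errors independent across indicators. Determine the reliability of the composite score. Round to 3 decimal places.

0.939

Var(L+E+H) = 6.1² + 18² + 8.2² + 2·[6.1·18·0.75 + 6.1·8.2·0.62 + 18·8.2·0.66] = 428.45 + 421.557 = 850.007.
Under uncorrelated errors the observed covariances equal the true-score covariances, so only the own-variance terms attenuate.
True-score variance = [6.1²·0.89 + 18²·0.89 + 8.2²·0.82] + 421.557 = 376.614 + 421.557 = 798.17.
Reliability = 798.17 / 850.007 = 0.939.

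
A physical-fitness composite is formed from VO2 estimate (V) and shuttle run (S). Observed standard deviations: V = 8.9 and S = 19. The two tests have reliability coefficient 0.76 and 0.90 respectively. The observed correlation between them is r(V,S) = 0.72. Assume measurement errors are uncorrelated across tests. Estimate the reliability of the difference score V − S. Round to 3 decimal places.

Var(V−S) = 8.9² + 19² − 2·8.9·19·0.72 = 440.21 − 243.504 = 196.706.
Because errors are independent across components, Cov(Tᵢ,Tⱼ) = Cov(Xᵢ,Xⱼ); the off-diagonal part of the true-score variance is the same as above.
True-score variance = [8.9²·0.76 + 19²·0.90] − 243.504 = 385.1 − 243.504 = 141.596.
Reliability = 141.596 / 196.706 = 0.720.

0.720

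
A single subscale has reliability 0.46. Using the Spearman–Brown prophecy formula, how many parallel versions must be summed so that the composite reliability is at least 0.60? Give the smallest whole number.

2

k ≥ ρ*(1−ρ₁)/(ρ₁(1−ρ*)) = 0.60·0.54 / (0.46·0.40) = 1.761.
Smallest integer k = 2.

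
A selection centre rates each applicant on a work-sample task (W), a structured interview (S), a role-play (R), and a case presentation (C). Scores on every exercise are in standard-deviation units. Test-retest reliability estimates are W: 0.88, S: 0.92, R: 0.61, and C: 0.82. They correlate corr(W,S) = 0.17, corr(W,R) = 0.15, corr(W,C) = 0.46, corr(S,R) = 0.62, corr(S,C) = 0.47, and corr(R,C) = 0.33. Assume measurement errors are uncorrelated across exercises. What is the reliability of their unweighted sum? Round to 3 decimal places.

Var(W+S+R+C) = 4 + 2·[0.17 + 0.15 + 0.46 + 0.62 + 0.47 + 0.33] = 4 + 4.4 = 8.4.
With uncorrelated errors the cross-covariances are all true-score covariance, so they carry over unchanged; only the diagonal terms shrink to ρᵢσᵢ².
True-score variance = [0.88 + 0.92 + 0.61 + 0.82] + 4.4 = 3.23 + 4.4 = 7.63.
Reliability = 7.63 / 8.4 = 0.908.

0.908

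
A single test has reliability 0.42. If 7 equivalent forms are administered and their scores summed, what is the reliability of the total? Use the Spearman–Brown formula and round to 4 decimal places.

0.8352

ρ_k = kρ / (1 + (k−1)ρ) = 7·0.42 / (1 + 6·0.42) = 2.940 / 3.520 = 0.8352.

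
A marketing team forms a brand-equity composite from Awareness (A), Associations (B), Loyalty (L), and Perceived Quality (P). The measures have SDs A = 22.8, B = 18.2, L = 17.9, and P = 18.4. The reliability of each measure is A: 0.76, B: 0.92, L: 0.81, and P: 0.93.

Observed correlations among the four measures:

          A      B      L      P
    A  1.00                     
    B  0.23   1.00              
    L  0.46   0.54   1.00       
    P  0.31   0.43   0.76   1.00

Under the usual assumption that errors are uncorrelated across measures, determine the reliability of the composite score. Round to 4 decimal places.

Var(A+B+L+P) = 22.8² + 18.2² + 17.9² + 18.4² + 2·[22.8·18.2·0.23 + 22.8·17.9·0.46 + 22.8·18.4·0.31 + 18.2·17.9·0.54 + 18.2·18.4·0.43 + 17.9·18.4·0.76] = 1510.05 + 1966.92 = 3476.97.
Because errors are independent across components, Cov(Tᵢ,Tⱼ) = Cov(Xᵢ,Xⱼ); the off-diagonal part of the true-score variance is the same as above.
True-score variance = [22.8²·0.76 + 18.2²·0.92 + 17.9²·0.81 + 18.4²·0.93] + 1966.92 = 1274.21 + 1966.92 = 3241.13.
Reliability = 3241.13 / 3476.97 = 0.9322.

0.9322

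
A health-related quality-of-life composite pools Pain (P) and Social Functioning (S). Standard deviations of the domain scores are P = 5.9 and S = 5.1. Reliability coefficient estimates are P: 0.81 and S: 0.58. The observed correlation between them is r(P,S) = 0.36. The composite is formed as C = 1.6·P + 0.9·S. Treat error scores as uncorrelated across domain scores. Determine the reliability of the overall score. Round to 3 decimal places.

Var(C) = 1.6²·5.9² + 0.9²·5.1² + 2·[1.44·5.9·5.1·0.36] = 110.182 + 31.1973 = 141.379.
Because errors are independent across components, Cov(Tᵢ,Tⱼ) = Cov(Xᵢ,Xⱼ); the off-diagonal part of the true-score variance is the same as above.
True-score variance = [1.6²·5.9²·0.81 + 0.9²·5.1²·0.58] + 31.1973 = 84.4015 + 31.1973 = 115.599.
Reliability = 115.599 / 141.379 = 0.818.

0.818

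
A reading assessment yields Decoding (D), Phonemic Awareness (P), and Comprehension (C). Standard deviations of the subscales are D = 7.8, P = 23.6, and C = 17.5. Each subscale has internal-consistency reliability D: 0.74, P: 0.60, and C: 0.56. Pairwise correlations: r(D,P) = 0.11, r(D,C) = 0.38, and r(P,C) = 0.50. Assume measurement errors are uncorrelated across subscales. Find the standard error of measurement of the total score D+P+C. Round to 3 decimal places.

Var(total) = 924.05 + 557.238 = 1481.29.
True-score variance = 550.698 + 557.238 = 1107.94, so reliability = 0.7480.
Error variance = 1481.29 − 1107.94 = 373.352; SEM = √373.352 = 19.322.

19.322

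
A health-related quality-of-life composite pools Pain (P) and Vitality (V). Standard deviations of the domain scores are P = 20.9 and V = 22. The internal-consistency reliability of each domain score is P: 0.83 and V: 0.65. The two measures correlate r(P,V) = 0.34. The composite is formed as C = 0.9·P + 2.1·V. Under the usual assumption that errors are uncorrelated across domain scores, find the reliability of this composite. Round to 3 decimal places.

Var(C) = 0.9²·20.9² + 2.1²·22² + 2·[1.89·20.9·22·0.34] = 2488.26 + 590.935 = 3079.19.
With uncorrelated errors the cross-covariances are all true-score covariance, so they carry over unchanged; only the diagonal terms shrink to ρᵢσᵢ².
True-score variance = [0.9²·20.9²·0.83 + 2.1²·22²·0.65] + 590.935 = 1681.05 + 590.935 = 2271.99.
Reliability = 2271.99 / 3079.19 = 0.738.

0.738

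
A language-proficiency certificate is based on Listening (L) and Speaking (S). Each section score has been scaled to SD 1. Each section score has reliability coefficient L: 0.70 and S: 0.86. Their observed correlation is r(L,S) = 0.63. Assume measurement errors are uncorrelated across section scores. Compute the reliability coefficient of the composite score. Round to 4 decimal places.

0.8650

Var(L+S) = 2 + 2·[0.63] = 2 + 1.26 = 3.26.
With uncorrelated errors the cross-covariances are all true-score covariance, so they carry over unchanged; only the diagonal terms shrink to ρᵢσᵢ².
True-score variance = [0.70 + 0.86] + 1.26 = 1.56 + 1.26 = 2.82.
Reliability = 2.82 / 3.26 = 0.8650.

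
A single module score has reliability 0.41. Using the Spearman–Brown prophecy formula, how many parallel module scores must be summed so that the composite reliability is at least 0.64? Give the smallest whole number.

3

k ≥ ρ*(1−ρ₁)/(ρ₁(1−ρ*)) = 0.64·0.59 / (0.41·0.36) = 2.558.
Smallest integer k = 3.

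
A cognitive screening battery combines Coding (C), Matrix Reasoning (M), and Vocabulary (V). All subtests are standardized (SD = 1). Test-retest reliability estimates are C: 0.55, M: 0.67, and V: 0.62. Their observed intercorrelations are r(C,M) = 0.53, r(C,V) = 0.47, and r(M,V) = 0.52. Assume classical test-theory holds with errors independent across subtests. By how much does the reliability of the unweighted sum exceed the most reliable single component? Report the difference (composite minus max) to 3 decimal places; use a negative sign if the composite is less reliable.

0.138

Var(sum) = 3 + 3.04 = 6.04; true-score variance = 1.84 + 3.04 = 4.88; composite reliability = 0.8079.
Max component reliability = 0.6700.
Difference = 0.8079 − 0.6700 = 0.138.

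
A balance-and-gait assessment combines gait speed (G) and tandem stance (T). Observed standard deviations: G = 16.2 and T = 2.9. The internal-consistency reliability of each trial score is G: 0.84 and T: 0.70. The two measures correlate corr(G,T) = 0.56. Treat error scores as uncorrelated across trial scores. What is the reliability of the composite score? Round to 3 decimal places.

0.862

Var(G+T) = 16.2² + 2.9² + 2·[16.2·2.9·0.56] = 270.85 + 52.6176 = 323.468.
Under uncorrelated errors the observed covariances equal the true-score covariances, so only the own-variance terms attenuate.
True-score variance = [16.2²·0.84 + 2.9²·0.70] + 52.6176 = 226.337 + 52.6176 = 278.954.
Reliability = 278.954 / 323.468 = 0.862.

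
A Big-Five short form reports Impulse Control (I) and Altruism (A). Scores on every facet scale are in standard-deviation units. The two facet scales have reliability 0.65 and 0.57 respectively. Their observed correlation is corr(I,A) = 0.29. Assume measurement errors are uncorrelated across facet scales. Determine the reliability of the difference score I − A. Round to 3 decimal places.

Var(I−A) = 1 + 1 − 2·0.29 = 2 − 0.58 = 1.42.
Under uncorrelated errors the observed covariances equal the true-score covariances, so only the own-variance terms attenuate.
True-score variance = [0.65 + 0.57] − 0.58 = 1.22 − 0.58 = 0.64.
Reliability = 0.64 / 1.42 = 0.451.

0.451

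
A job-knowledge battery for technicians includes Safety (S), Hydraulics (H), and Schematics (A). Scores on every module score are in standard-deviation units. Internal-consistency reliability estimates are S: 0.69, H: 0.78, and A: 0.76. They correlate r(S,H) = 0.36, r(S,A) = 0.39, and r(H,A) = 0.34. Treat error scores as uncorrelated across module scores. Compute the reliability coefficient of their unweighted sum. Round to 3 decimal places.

0.851

Var(S+H+A) = 3 + 2·[0.36 + 0.39 + 0.34] = 3 + 2.18 = 5.18.
With uncorrelated errors the cross-covariances are all true-score covariance, so they carry over unchanged; only the diagonal terms shrink to ρᵢσᵢ².
True-score variance = [0.69 + 0.78 + 0.76] + 2.18 = 2.23 + 2.18 = 4.41.
Reliability = 4.41 / 5.18 = 0.851.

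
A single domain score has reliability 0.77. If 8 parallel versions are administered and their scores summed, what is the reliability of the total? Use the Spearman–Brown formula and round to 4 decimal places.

0.9640

ρ_k = kρ / (1 + (k−1)ρ) = 8·0.77 / (1 + 7·0.77) = 6.160 / 6.390 = 0.9640.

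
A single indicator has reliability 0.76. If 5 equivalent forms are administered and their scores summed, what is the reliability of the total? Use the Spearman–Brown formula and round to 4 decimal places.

ρ_k = kρ / (1 + (k−1)ρ) = 5·0.76 / (1 + 4·0.76) = 3.800 / 4.040 = 0.9406.

0.9406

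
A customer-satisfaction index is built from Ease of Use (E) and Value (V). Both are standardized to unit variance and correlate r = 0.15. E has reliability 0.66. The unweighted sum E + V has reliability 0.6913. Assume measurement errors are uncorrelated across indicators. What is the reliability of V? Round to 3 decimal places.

0.630

Var(E+V) = 2 + 2·0.15 = 2.300.
True-score variance = ρ_E + ρ_V + 2·0.15, so 0.6913 = (0.66 + ρ_V + 0.30) / 2.300.
ρ_V = 0.6913·2.300 − 0.66 − 0.30 = 0.630.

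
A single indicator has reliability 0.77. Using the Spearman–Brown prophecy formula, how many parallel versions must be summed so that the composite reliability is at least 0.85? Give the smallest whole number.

k ≥ ρ*(1−ρ₁)/(ρ₁(1−ρ*)) = 0.85·0.23 / (0.77·0.15) = 1.693.
Smallest integer k = 2.

2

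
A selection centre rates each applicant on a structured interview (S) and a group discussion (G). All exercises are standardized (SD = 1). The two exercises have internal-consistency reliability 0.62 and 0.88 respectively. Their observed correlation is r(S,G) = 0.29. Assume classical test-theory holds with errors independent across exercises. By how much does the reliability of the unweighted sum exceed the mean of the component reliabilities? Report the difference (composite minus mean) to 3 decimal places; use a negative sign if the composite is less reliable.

0.056

Var(sum) = 2 + 0.58 = 2.58; true-score variance = 1.5 + 0.58 = 2.08; composite reliability = 0.8062.
Mean component reliability = 0.7500.
Difference = 0.8062 − 0.7500 = 0.056.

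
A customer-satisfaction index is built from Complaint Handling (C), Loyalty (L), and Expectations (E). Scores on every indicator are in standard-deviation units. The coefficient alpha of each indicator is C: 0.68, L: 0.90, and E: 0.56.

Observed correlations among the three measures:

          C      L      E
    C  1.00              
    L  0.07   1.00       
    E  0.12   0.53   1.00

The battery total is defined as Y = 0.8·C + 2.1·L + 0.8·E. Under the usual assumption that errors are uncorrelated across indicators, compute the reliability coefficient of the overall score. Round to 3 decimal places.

Var(Y) = 0.8² + 2.1² + 0.8² + 2·[1.68·0.07 + 0.64·0.12 + 1.68·0.53] = 5.69 + 2.1696 = 7.8596.
Because errors are independent across components, Cov(Tᵢ,Tⱼ) = Cov(Xᵢ,Xⱼ); the off-diagonal part of the true-score variance is the same as above.
True-score variance = [0.8²·0.68 + 2.1²·0.90 + 0.8²·0.56] + 2.1696 = 4.7626 + 2.1696 = 6.9322.
Reliability = 6.9322 / 7.8596 = 0.882.

0.882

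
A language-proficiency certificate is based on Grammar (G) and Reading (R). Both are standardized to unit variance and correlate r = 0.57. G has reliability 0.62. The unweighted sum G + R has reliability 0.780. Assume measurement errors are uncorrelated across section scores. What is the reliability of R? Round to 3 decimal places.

Var(G+R) = 2 + 2·0.57 = 3.140.
True-score variance = ρ_G + ρ_R + 2·0.57, so 0.780 = (0.62 + ρ_R + 1.14) / 3.140.
ρ_R = 0.780·3.140 − 0.62 − 1.14 = 0.689.

0.689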